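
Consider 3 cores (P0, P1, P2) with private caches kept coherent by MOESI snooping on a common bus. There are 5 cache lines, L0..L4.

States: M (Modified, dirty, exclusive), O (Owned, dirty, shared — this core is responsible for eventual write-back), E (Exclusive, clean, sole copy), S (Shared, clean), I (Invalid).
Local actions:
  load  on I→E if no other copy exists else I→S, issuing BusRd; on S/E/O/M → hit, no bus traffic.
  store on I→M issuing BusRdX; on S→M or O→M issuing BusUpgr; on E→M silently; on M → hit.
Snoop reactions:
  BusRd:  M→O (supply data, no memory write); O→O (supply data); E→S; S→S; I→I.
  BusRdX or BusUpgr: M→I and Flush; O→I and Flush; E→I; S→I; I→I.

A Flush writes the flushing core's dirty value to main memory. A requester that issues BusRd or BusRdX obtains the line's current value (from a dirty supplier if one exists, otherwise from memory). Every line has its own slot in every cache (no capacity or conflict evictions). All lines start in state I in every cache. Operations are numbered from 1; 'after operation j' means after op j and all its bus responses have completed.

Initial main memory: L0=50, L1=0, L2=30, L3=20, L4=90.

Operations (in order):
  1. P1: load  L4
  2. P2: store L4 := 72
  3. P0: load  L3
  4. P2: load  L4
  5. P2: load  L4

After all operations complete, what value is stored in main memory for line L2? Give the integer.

1. P1: load  L4  bus=[BusRd]  L4: P0=I P1=E P2=I  mem[L4]=90
2. P2: store L4 := 72  bus=[BusRdX]  L4: P0=I P1=I P2=M  mem[L4]=90
3. P0: load  L3  bus=[BusRd]  L3: P0=E P1=I P2=I  mem[L3]=20
4. P2: load  L4  bus=[-]  L4: P0=I P1=I P2=M  mem[L4]=90
5. P2: load  L4  bus=[-]  L4: P0=I P1=I P2=M  mem[L4]=90

memory[L2] = 30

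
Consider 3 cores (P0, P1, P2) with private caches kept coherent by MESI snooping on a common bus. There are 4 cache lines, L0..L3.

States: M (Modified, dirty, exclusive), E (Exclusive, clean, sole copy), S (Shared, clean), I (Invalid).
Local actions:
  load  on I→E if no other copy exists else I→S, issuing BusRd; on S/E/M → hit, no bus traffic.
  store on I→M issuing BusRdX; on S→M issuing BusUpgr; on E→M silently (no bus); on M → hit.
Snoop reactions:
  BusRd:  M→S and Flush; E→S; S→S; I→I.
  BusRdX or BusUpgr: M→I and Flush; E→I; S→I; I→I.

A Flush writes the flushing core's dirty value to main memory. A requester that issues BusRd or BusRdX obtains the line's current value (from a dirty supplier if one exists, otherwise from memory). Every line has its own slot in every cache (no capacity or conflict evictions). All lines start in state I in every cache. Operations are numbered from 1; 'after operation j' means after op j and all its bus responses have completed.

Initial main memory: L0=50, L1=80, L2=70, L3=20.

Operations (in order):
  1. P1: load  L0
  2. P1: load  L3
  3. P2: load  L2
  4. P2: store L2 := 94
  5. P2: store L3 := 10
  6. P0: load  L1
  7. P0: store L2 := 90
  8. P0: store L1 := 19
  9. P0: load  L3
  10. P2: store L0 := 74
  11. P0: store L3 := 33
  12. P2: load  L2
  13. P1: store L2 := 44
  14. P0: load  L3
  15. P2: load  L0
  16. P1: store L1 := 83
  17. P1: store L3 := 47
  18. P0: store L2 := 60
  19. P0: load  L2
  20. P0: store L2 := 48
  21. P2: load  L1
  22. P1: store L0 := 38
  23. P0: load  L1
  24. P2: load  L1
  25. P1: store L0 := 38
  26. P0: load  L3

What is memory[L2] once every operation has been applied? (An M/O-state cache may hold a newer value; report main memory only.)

step 1: P1: load  L0  ⟶  IEI  (L0)  txn=BusRd  M[L0]=50
step 2: P1: load  L3  ⟶  IEI  (L3)  txn=BusRd  M[L3]=20
step 3: P2: load  L2  ⟶  IIE  (L2)  txn=BusRd  M[L2]=70
step 4: P2: store L2 := 94  ⟶  IIM  (L2)  txn=∅  M[L2]=70
step 5: P2: store L3 := 10  ⟶  IIM  (L3)  txn=BusRdX  M[L3]=20
step 6: P0: load  L1  ⟶  EII  (L1)  txn=BusRd  M[L1]=80
step 7: P0: store L2 := 90  ⟶  MII  (L2)  txn=BusRdX+Flush  M[L2]=94
step 8: P0: store L1 := 19  ⟶  MII  (L1)  txn=∅  M[L1]=80
step 9: P0: load  L3  ⟶  SIS  (L3)  txn=BusRd+Flush  M[L3]=10
step 10: P2: store L0 := 74  ⟶  IIM  (L0)  txn=BusRdX  M[L0]=50
step 11: P0: store L3 := 33  ⟶  MII  (L3)  txn=BusUpgr  M[L3]=10
step 12: P2: load  L2  ⟶  SIS  (L2)  txn=BusRd+Flush  M[L2]=90
step 13: P1: store L2 := 44  ⟶  IMI  (L2)  txn=BusRdX  M[L2]=90
step 14: P0: load  L3  ⟶  MII  (L3)  txn=∅  M[L3]=10
step 15: P2: load  L0  ⟶  IIM  (L0)  txn=∅  M[L0]=50
step 16: P1: store L1 := 83  ⟶  IMI  (L1)  txn=BusRdX+Flush  M[L1]=19
step 17: P1: store L3 := 47  ⟶  IMI  (L3)  txn=BusRdX+Flush  M[L3]=33
step 18: P0: store L2 := 60  ⟶  MII  (L2)  txn=BusRdX+Flush  M[L2]=44
step 19: P0: load  L2  ⟶  MII  (L2)  txn=∅  M[L2]=44
step 20: P0: store L2 := 48  ⟶  MII  (L2)  txn=∅  M[L2]=44
step 21: P2: load  L1  ⟶  ISS  (L1)  txn=BusRd+Flush  M[L1]=83
step 22: P1: store L0 := 38  ⟶  IMI  (L0)  txn=BusRdX+Flush  M[L0]=74
step 23: P0: load  L1  ⟶  SSS  (L1)  txn=BusRd  M[L1]=83
step 24: P2: load  L1  ⟶  SSS  (L1)  txn=∅  M[L1]=83
step 25: P1: store L0 := 38  ⟶  IMI  (L0)  txn=∅  M[L0]=74
step 26: P0: load  L3  ⟶  SSI  (L3)  txn=BusRd+Flush  M[L3]=47

memory[L2] = 44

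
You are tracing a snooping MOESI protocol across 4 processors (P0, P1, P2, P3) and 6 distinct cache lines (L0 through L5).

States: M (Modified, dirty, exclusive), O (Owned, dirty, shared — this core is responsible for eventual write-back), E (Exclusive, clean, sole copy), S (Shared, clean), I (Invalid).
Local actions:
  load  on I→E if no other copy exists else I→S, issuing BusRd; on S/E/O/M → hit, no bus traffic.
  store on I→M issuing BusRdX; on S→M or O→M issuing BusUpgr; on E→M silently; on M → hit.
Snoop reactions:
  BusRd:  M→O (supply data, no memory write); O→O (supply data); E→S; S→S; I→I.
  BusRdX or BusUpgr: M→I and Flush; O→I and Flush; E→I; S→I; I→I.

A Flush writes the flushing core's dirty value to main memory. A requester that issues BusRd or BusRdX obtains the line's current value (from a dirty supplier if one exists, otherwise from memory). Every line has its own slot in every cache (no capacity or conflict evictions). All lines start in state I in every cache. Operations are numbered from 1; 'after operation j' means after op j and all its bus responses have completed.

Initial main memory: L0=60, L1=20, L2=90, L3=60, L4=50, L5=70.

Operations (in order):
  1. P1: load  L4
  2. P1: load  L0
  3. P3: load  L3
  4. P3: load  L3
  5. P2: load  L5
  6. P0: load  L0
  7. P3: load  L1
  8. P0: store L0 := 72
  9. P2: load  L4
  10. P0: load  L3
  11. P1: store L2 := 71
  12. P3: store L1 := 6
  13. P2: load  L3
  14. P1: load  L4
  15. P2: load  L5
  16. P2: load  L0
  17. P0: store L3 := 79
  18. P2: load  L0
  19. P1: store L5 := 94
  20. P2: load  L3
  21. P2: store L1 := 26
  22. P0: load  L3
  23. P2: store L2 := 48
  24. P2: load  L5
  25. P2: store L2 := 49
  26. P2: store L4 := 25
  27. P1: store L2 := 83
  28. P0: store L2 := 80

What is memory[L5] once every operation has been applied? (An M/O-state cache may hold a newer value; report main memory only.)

1. P1: load  L4  bus=[BusRd]  L4: P0=I P1=E P2=I P3=I  mem[L4]=50
2. P1: load  L0  bus=[BusRd]  L0: P0=I P1=E P2=I P3=I  mem[L0]=60
3. P3: load  L3  bus=[BusRd]  L3: P0=I P1=I P2=I P3=E  mem[L3]=60
4. P3: load  L3  bus=[-]  L3: P0=I P1=I P2=I P3=E  mem[L3]=60
5. P2: load  L5  bus=[BusRd]  L5: P0=I P1=I P2=E P3=I  mem[L5]=70
6. P0: load  L0  bus=[BusRd]  L0: P0=S P1=S P2=I P3=I  mem[L0]=60
7. P3: load  L1  bus=[BusRd]  L1: P0=I P1=I P2=I P3=E  mem[L1]=20
8. P0: store L0 := 72  bus=[BusUpgr]  L0: P0=M P1=I P2=I P3=I  mem[L0]=60
9. P2: load  L4  bus=[BusRd]  L4: P0=I P1=S P2=S P3=I  mem[L4]=50
10. P0: load  L3  bus=[BusRd]  L3: P0=S P1=I P2=I P3=S  mem[L3]=60
11. P1: store L2 := 71  bus=[BusRdX]  L2: P0=I P1=M P2=I P3=I  mem[L2]=90
12. P3: store L1 := 6  bus=[-]  L1: P0=I P1=I P2=I P3=M  mem[L1]=20
13. P2: load  L3  bus=[BusRd]  L3: P0=S P1=I P2=S P3=S  mem[L3]=60
14. P1: load  L4  bus=[-]  L4: P0=I P1=S P2=S P3=I  mem[L4]=50
15. P2: load  L5  bus=[-]  L5: P0=I P1=I P2=E P3=I  mem[L5]=70
16. P2: load  L0  bus=[BusRd]  L0: P0=O P1=I P2=S P3=I  mem[L0]=60
17. P0: store L3 := 79  bus=[BusUpgr]  L3: P0=M P1=I P2=I P3=I  mem[L3]=60
18. P2: load  L0  bus=[-]  L0: P0=O P1=I P2=S P3=I  mem[L0]=60
19. P1: store L5 := 94  bus=[BusRdX]  L5: P0=I P1=M P2=I P3=I  mem[L5]=70
20. P2: load  L3  bus=[BusRd]  L3: P0=O P1=I P2=S P3=I  mem[L3]=60
21. P2: store L1 := 26  bus=[BusRdX,Flush]  L1: P0=I P1=I P2=M P3=I  mem[L1]=6
22. P0: load  L3  bus=[-]  L3: P0=O P1=I P2=S P3=I  mem[L3]=60
23. P2: store L2 := 48  bus=[BusRdX,Flush]  L2: P0=I P1=I P2=M P3=I  mem[L2]=71
24. P2: load  L5  bus=[BusRd]  L5: P0=I P1=O P2=S P3=I  mem[L5]=70
25. P2: store L2 := 49  bus=[-]  L2: P0=I P1=I P2=M P3=I  mem[L2]=71
26. P2: store L4 := 25  bus=[BusUpgr]  L4: P0=I P1=I P2=M P3=I  mem[L4]=50
27. P1: store L2 := 83  bus=[BusRdX,Flush]  L2: P0=I P1=M P2=I P3=I  mem[L2]=49
28. P0: store L2 := 80  bus=[BusRdX,Flush]  L2: P0=M P1=I P2=I P3=I  mem[L2]=83

memory[L5] = 70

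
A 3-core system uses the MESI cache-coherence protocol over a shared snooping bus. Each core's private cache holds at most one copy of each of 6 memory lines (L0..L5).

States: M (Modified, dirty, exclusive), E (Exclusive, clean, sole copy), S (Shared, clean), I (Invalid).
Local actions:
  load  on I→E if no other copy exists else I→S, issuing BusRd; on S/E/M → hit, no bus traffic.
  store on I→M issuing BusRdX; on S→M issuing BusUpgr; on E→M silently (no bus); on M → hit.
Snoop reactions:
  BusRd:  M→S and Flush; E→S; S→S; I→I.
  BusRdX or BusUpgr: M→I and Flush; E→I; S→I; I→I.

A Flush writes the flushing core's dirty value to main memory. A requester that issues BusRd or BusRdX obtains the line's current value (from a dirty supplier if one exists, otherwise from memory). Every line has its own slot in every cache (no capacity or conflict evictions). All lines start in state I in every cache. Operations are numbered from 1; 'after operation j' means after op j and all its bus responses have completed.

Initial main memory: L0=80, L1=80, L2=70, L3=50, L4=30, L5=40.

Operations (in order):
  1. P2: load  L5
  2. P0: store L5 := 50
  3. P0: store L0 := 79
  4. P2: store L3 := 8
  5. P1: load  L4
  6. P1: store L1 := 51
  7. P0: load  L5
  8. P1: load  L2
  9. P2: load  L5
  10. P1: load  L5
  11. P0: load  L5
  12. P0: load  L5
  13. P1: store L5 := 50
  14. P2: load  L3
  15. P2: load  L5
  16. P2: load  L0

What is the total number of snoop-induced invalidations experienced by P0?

invalidations = 1

1. P2: load  L5  bus=[BusRd]  L5: P0=I P1=I P2=E  mem[L5]=40
2. P0: store L5 := 50  bus=[BusRdX]  L5: P0=M P1=I P2=I  mem[L5]=40
3. P0: store L0 := 79  bus=[BusRdX]  L0: P0=M P1=I P2=I  mem[L0]=80
4. P2: store L3 := 8  bus=[BusRdX]  L3: P0=I P1=I P2=M  mem[L3]=50
5. P1: load  L4  bus=[BusRd]  L4: P0=I P1=E P2=I  mem[L4]=30
6. P1: store L1 := 51  bus=[BusRdX]  L1: P0=I P1=M P2=I  mem[L1]=80
7. P0: load  L5  bus=[-]  L5: P0=M P1=I P2=I  mem[L5]=40
8. P1: load  L2  bus=[BusRd]  L2: P0=I P1=E P2=I  mem[L2]=70
9. P2: load  L5  bus=[BusRd,Flush]  L5: P0=S P1=I P2=S  mem[L5]=50
10. P1: load  L5  bus=[BusRd]  L5: P0=S P1=S P2=S  mem[L5]=50
11. P0: load  L5  bus=[-]  L5: P0=S P1=S P2=S  mem[L5]=50
12. P0: load  L5  bus=[-]  L5: P0=S P1=S P2=S  mem[L5]=50
13. P1: store L5 := 50  bus=[BusUpgr]  L5: P0=I P1=M P2=I  mem[L5]=50
14. P2: load  L3  bus=[-]  L3: P0=I P1=I P2=M  mem[L3]=50
15. P2: load  L5  bus=[BusRd,Flush]  L5: P0=I P1=S P2=S  mem[L5]=50
16. P2: load  L0  bus=[BusRd,Flush]  L0: P0=S P1=I P2=S  mem[L0]=79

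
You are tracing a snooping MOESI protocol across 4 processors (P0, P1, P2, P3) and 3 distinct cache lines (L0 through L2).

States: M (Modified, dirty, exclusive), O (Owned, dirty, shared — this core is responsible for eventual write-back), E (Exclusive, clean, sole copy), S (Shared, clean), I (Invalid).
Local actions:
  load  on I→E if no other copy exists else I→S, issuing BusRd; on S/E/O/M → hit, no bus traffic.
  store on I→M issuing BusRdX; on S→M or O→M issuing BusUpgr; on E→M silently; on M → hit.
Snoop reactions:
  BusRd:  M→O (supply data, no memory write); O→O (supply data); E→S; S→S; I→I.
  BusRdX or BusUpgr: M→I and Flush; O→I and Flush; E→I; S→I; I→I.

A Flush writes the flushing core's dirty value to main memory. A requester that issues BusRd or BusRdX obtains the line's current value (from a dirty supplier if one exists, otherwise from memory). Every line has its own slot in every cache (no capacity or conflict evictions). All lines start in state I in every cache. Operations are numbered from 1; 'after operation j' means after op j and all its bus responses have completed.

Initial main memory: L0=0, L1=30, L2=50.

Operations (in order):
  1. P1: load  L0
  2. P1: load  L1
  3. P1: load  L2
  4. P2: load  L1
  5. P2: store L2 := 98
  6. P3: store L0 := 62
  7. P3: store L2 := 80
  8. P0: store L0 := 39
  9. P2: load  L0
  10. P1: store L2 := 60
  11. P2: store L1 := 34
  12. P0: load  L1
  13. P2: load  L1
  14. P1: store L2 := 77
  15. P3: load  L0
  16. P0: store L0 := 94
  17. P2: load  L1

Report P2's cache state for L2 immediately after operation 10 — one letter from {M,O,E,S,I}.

1. P1: load  L0  bus=[BusRd]  L0: P0=I P1=E P2=I P3=I  mem[L0]=0
2. P1: load  L1  bus=[BusRd]  L1: P0=I P1=E P2=I P3=I  mem[L1]=30
3. P1: load  L2  bus=[BusRd]  L2: P0=I P1=E P2=I P3=I  mem[L2]=50
4. P2: load  L1  bus=[BusRd]  L1: P0=I P1=S P2=S P3=I  mem[L1]=30
5. P2: store L2 := 98  bus=[BusRdX]  L2: P0=I P1=I P2=M P3=I  mem[L2]=50
6. P3: store L0 := 62  bus=[BusRdX]  L0: P0=I P1=I P2=I P3=M  mem[L0]=0
7. P3: store L2 := 80  bus=[BusRdX,Flush]  L2: P0=I P1=I P2=I P3=M  mem[L2]=98
8. P0: store L0 := 39  bus=[BusRdX,Flush]  L0: P0=M P1=I P2=I P3=I  mem[L0]=62
9. P2: load  L0  bus=[BusRd]  L0: P0=O P1=I P2=S P3=I  mem[L0]=62
10. P1: store L2 := 60  bus=[BusRdX,Flush]  L2: P0=I P1=M P2=I P3=I  mem[L2]=80
11. P2: store L1 := 34  bus=[BusUpgr]  L1: P0=I P1=I P2=M P3=I  mem[L1]=30
12. P0: load  L1  bus=[BusRd]  L1: P0=S P1=I P2=O P3=I  mem[L1]=30
13. P2: load  L1  bus=[-]  L1: P0=S P1=I P2=O P3=I  mem[L1]=30
14. P1: store L2 := 77  bus=[-]  L2: P0=I P1=M P2=I P3=I  mem[L2]=80
15. P3: load  L0  bus=[BusRd]  L0: P0=O P1=I P2=S P3=S  mem[L0]=62
16. P0: store L0 := 94  bus=[BusUpgr]  L0: P0=M P1=I P2=I P3=I  mem[L0]=62
17. P2: load  L1  bus=[-]  L1: P0=S P1=I P2=O P3=I  mem[L1]=30

state = I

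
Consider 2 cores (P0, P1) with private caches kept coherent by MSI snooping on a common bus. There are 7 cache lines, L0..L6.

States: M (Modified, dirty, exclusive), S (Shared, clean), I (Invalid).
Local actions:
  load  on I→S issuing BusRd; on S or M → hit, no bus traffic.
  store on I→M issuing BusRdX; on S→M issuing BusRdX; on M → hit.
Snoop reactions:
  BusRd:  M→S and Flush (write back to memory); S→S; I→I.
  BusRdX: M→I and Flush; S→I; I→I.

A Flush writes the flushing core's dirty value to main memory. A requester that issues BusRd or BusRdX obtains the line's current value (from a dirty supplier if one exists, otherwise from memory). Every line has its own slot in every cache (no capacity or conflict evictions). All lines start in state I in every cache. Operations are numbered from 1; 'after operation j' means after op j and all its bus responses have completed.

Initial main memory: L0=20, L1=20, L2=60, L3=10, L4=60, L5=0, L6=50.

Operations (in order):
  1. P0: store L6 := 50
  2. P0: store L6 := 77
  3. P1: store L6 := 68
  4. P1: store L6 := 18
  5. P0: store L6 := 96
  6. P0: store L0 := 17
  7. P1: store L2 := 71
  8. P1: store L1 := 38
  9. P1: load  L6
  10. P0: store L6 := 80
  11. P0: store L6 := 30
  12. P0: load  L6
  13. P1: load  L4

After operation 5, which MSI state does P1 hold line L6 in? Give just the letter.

state = I

step 1: P0: store L6 := 50  ⟶  MI  (L6)  txn=BusRdX  M[L6]=50
step 2: P0: store L6 := 77  ⟶  MI  (L6)  txn=∅  M[L6]=50
step 3: P1: store L6 := 68  ⟶  IM  (L6)  txn=BusRdX+Flush  M[L6]=77
step 4: P1: store L6 := 18  ⟶  IM  (L6)  txn=∅  M[L6]=77
step 5: P0: store L6 := 96  ⟶  MI  (L6)  txn=BusRdX+Flush  M[L6]=18
step 6: P0: store L0 := 17  ⟶  MI  (L0)  txn=BusRdX  M[L0]=20
step 7: P1: store L2 := 71  ⟶  IM  (L2)  txn=BusRdX  M[L2]=60
step 8: P1: store L1 := 38  ⟶  IM  (L1)  txn=BusRdX  M[L1]=20
step 9: P1: load  L6  ⟶  SS  (L6)  txn=BusRd+Flush  M[L6]=96
step 10: P0: store L6 := 80  ⟶  MI  (L6)  txn=BusRdX  M[L6]=96
step 11: P0: store L6 := 30  ⟶  MI  (L6)  txn=∅  M[L6]=96
step 12: P0: load  L6  ⟶  MI  (L6)  txn=∅  M[L6]=96
step 13: P1: load  L4  ⟶  IS  (L4)  txn=BusRd  M[L4]=60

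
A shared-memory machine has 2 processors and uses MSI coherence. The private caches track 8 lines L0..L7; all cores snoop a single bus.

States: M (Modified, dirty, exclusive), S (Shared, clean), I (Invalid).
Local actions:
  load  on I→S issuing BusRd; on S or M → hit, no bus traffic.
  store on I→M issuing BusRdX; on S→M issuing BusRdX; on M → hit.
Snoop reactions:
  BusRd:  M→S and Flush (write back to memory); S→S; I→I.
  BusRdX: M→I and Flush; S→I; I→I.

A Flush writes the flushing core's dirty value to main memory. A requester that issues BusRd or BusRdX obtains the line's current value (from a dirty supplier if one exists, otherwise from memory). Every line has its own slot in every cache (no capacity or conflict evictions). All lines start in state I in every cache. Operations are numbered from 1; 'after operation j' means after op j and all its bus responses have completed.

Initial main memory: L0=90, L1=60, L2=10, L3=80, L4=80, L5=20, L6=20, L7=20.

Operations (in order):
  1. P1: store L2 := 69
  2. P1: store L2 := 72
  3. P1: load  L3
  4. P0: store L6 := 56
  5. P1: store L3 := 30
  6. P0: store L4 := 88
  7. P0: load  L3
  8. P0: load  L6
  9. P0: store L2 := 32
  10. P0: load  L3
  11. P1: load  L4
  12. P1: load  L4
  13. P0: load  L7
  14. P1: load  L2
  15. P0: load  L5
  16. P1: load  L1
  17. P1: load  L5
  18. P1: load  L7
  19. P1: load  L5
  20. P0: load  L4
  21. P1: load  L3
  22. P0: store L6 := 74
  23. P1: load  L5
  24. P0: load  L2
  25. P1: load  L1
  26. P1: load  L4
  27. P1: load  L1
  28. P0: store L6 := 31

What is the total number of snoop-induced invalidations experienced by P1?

invalidations = 1

step 1: P1: store L2 := 69  ⟶  IM  (L2)  txn=BusRdX  M[L2]=10
step 2: P1: store L2 := 72  ⟶  IM  (L2)  txn=∅  M[L2]=10
step 3: P1: load  L3  ⟶  IS  (L3)  txn=BusRd  M[L3]=80
step 4: P0: store L6 := 56  ⟶  MI  (L6)  txn=BusRdX  M[L6]=20
step 5: P1: store L3 := 30  ⟶  IM  (L3)  txn=BusRdX  M[L3]=80
step 6: P0: store L4 := 88  ⟶  MI  (L4)  txn=BusRdX  M[L4]=80
step 7: P0: load  L3  ⟶  SS  (L3)  txn=BusRd+Flush  M[L3]=30
step 8: P0: load  L6  ⟶  MI  (L6)  txn=∅  M[L6]=20
step 9: P0: store L2 := 32  ⟶  MI  (L2)  txn=BusRdX+Flush  M[L2]=72
step 10: P0: load  L3  ⟶  SS  (L3)  txn=∅  M[L3]=30
step 11: P1: load  L4  ⟶  SS  (L4)  txn=BusRd+Flush  M[L4]=88
step 12: P1: load  L4  ⟶  SS  (L4)  txn=∅  M[L4]=88
step 13: P0: load  L7  ⟶  SI  (L7)  txn=BusRd  M[L7]=20
step 14: P1: load  L2  ⟶  SS  (L2)  txn=BusRd+Flush  M[L2]=32
step 15: P0: load  L5  ⟶  SI  (L5)  txn=BusRd  M[L5]=20
step 16: P1: load  L1  ⟶  IS  (L1)  txn=BusRd  M[L1]=60
step 17: P1: load  L5  ⟶  SS  (L5)  txn=BusRd  M[L5]=20
step 18: P1: load  L7  ⟶  SS  (L7)  txn=BusRd  M[L7]=20
step 19: P1: load  L5  ⟶  SS  (L5)  txn=∅  M[L5]=20
step 20: P0: load  L4  ⟶  SS  (L4)  txn=∅  M[L4]=88
step 21: P1: load  L3  ⟶  SS  (L3)  txn=∅  M[L3]=30
step 22: P0: store L6 := 74  ⟶  MI  (L6)  txn=∅  M[L6]=20
step 23: P1: load  L5  ⟶  SS  (L5)  txn=∅  M[L5]=20
step 24: P0: load  L2  ⟶  SS  (L2)  txn=∅  M[L2]=32
step 25: P1: load  L1  ⟶  IS  (L1)  txn=∅  M[L1]=60
step 26: P1: load  L4  ⟶  SS  (L4)  txn=∅  M[L4]=88
step 27: P1: load  L1  ⟶  IS  (L1)  txn=∅  M[L1]=60
step 28: P0: store L6 := 31  ⟶  MI  (L6)  txn=∅  M[L6]=20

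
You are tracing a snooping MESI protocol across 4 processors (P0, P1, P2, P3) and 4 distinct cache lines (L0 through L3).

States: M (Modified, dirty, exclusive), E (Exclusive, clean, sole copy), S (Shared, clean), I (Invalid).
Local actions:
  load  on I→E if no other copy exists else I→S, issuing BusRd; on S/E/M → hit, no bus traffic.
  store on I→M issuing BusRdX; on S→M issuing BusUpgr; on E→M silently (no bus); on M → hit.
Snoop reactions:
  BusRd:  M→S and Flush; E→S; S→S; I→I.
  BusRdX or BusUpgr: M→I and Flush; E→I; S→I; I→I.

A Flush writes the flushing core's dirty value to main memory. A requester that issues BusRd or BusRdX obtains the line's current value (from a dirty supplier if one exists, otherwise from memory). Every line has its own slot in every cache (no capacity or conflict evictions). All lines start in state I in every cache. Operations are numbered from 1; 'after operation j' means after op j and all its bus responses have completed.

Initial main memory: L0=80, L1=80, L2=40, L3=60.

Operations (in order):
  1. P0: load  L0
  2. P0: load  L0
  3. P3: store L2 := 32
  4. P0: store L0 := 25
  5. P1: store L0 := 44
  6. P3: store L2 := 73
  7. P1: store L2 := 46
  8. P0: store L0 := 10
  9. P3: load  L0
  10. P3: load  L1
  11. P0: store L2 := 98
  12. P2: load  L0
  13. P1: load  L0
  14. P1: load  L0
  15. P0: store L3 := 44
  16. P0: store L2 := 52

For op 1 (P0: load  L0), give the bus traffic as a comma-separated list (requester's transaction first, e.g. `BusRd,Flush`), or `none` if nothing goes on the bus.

  op1 P0: load  L0 → E/I/I/I on L0; bus BusRd; mem=80
  op2 P0: load  L0 → E/I/I/I on L0; bus (none); mem=80
  op3 P3: store L2 := 32 → I/I/I/M on L2; bus BusRdX; mem=40
  op4 P0: store L0 := 25 → M/I/I/I on L0; bus (none); mem=80
  op5 P1: store L0 := 44 → I/M/I/I on L0; bus BusRdX Flush; mem=25
  op6 P3: store L2 := 73 → I/I/I/M on L2; bus (none); mem=40
  op7 P1: store L2 := 46 → I/M/I/I on L2; bus BusRdX Flush; mem=73
  op8 P0: store L0 := 10 → M/I/I/I on L0; bus BusRdX Flush; mem=44
  op9 P3: load  L0 → S/I/I/S on L0; bus BusRd Flush; mem=10
  op10 P3: load  L1 → I/I/I/E on L1; bus BusRd; mem=80
  op11 P0: store L2 := 98 → M/I/I/I on L2; bus BusRdX Flush; mem=46
  op12 P2: load  L0 → S/I/S/S on L0; bus BusRd; mem=10
  op13 P1: load  L0 → S/S/S/S on L0; bus BusRd; mem=10
  op14 P1: load  L0 → S/S/S/S on L0; bus (none); mem=10
  op15 P0: store L3 := 44 → M/I/I/I on L3; bus BusRdX; mem=60
  op16 P0: store L2 := 52 → M/I/I/I on L2; bus (none); mem=46

bus = BusRd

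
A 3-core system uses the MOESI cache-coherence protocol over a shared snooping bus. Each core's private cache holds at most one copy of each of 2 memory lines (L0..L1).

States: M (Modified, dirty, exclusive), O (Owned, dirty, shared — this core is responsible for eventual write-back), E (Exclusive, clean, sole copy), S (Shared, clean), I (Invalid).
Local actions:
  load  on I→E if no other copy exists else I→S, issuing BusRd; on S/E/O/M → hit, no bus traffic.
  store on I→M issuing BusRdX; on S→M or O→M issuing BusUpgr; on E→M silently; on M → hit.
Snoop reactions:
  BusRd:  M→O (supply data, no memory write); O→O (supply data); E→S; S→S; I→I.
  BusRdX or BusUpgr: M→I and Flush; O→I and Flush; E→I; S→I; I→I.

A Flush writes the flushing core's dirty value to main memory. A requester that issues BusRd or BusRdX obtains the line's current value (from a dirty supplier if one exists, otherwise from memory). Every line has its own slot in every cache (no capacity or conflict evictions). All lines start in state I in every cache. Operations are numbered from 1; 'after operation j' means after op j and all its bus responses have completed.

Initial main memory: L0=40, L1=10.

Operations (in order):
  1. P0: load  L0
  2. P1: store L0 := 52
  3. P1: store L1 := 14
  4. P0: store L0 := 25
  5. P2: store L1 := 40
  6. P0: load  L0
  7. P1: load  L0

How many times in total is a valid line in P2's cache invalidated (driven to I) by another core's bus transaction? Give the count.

step 1: P0: load  L0  ⟶  EII  (L0)  txn=BusRd  M[L0]=40
step 2: P1: store L0 := 52  ⟶  IMI  (L0)  txn=BusRdX  M[L0]=40
step 3: P1: store L1 := 14  ⟶  IMI  (L1)  txn=BusRdX  M[L1]=10
step 4: P0: store L0 := 25  ⟶  MII  (L0)  txn=BusRdX+Flush  M[L0]=52
step 5: P2: store L1 := 40  ⟶  IIM  (L1)  txn=BusRdX+Flush  M[L1]=14
step 6: P0: load  L0  ⟶  MII  (L0)  txn=∅  M[L0]=52
step 7: P1: load  L0  ⟶  OSI  (L0)  txn=BusRd  M[L0]=52

invalidations = 0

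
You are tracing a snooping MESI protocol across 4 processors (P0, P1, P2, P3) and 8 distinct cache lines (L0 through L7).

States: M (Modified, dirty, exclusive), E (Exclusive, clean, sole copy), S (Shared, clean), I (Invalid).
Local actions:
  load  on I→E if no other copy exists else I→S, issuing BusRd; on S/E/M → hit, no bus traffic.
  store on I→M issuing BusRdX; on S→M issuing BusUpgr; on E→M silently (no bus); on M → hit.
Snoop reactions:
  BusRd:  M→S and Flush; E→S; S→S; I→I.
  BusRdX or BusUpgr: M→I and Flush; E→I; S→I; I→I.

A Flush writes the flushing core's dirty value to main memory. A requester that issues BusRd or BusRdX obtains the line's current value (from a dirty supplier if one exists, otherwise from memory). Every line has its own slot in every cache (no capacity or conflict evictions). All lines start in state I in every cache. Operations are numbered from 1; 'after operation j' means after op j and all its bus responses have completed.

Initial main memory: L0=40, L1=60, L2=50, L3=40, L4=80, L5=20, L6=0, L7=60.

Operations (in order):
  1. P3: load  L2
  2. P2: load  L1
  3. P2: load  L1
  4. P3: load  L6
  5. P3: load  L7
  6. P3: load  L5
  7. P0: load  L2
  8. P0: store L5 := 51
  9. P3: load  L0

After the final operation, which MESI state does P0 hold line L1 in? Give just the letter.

1. P3: load  L2  bus=[BusRd]  L2: P0=I P1=I P2=I P3=E  mem[L2]=50
2. P2: load  L1  bus=[BusRd]  L1: P0=I P1=I P2=E P3=I  mem[L1]=60
3. P2: load  L1  bus=[-]  L1: P0=I P1=I P2=E P3=I  mem[L1]=60
4. P3: load  L6  bus=[BusRd]  L6: P0=I P1=I P2=I P3=E  mem[L6]=0
5. P3: load  L7  bus=[BusRd]  L7: P0=I P1=I P2=I P3=E  mem[L7]=60
6. P3: load  L5  bus=[BusRd]  L5: P0=I P1=I P2=I P3=E  mem[L5]=20
7. P0: load  L2  bus=[BusRd]  L2: P0=S P1=I P2=I P3=S  mem[L2]=50
8. P0: store L5 := 51  bus=[BusRdX]  L5: P0=M P1=I P2=I P3=I  mem[L5]=20
9. P3: load  L0  bus=[BusRd]  L0: P0=I P1=I P2=I P3=E  mem[L0]=40

state = I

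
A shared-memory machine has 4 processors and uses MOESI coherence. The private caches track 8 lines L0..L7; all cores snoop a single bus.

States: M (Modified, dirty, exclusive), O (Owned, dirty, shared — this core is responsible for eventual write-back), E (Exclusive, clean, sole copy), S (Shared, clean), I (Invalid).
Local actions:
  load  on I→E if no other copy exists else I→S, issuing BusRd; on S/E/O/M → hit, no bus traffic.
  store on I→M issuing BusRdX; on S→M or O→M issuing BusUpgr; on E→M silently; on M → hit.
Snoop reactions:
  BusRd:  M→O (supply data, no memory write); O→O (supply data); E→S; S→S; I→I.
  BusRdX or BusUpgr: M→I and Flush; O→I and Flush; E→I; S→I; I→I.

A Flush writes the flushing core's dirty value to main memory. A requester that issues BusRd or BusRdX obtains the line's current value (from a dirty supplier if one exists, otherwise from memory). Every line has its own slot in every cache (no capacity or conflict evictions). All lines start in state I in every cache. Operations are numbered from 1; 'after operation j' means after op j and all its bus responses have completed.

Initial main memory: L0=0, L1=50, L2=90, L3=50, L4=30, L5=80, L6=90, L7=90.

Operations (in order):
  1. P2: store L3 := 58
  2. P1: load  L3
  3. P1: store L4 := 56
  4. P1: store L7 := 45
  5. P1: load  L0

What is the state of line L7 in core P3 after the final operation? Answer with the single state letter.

[1] P2: store L3 := 58 | P0:I, P1:I, P2:M(58), P3:I | bus: BusRdX
[2] P1: load  L3 | P0:I, P1:S(58), P2:O(58), P3:I | bus: BusRd
[3] P1: store L4 := 56 | P0:I, P1:M(56), P2:I, P3:I | bus: BusRdX
[4] P1: store L7 := 45 | P0:I, P1:M(45), P2:I, P3:I | bus: BusRdX
[5] P1: load  L0 | P0:I, P1:E(0), P2:I, P3:I | bus: BusRd

state = I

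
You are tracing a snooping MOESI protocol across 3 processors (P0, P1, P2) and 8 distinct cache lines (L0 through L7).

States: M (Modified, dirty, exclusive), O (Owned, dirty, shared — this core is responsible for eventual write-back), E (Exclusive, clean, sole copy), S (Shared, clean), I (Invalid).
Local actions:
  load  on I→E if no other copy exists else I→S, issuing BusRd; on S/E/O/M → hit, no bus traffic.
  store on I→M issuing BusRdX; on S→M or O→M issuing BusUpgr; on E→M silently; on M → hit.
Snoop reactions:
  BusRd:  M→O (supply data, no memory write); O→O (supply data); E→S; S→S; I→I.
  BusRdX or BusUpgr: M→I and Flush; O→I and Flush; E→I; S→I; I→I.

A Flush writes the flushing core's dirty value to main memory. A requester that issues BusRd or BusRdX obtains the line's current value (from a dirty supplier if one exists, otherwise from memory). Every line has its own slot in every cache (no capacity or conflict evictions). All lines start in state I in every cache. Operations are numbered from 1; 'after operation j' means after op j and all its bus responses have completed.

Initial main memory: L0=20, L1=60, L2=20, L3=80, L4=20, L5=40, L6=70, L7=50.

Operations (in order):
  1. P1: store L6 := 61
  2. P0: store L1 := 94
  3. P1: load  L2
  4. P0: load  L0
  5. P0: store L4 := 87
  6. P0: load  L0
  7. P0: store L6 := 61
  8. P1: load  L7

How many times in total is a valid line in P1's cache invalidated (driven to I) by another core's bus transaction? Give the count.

step 1: P1: store L6 := 61  ⟶  IMI  (L6)  txn=BusRdX  M[L6]=70
step 2: P0: store L1 := 94  ⟶  MII  (L1)  txn=BusRdX  M[L1]=60
step 3: P1: load  L2  ⟶  IEI  (L2)  txn=BusRd  M[L2]=20
step 4: P0: load  L0  ⟶  EII  (L0)  txn=BusRd  M[L0]=20
step 5: P0: store L4 := 87  ⟶  MII  (L4)  txn=BusRdX  M[L4]=20
step 6: P0: load  L0  ⟶  EII  (L0)  txn=∅  M[L0]=20
step 7: P0: store L6 := 61  ⟶  MII  (L6)  txn=BusRdX+Flush  M[L6]=61
step 8: P1: load  L7  ⟶  IEI  (L7)  txn=BusRd  M[L7]=50

invalidations = 1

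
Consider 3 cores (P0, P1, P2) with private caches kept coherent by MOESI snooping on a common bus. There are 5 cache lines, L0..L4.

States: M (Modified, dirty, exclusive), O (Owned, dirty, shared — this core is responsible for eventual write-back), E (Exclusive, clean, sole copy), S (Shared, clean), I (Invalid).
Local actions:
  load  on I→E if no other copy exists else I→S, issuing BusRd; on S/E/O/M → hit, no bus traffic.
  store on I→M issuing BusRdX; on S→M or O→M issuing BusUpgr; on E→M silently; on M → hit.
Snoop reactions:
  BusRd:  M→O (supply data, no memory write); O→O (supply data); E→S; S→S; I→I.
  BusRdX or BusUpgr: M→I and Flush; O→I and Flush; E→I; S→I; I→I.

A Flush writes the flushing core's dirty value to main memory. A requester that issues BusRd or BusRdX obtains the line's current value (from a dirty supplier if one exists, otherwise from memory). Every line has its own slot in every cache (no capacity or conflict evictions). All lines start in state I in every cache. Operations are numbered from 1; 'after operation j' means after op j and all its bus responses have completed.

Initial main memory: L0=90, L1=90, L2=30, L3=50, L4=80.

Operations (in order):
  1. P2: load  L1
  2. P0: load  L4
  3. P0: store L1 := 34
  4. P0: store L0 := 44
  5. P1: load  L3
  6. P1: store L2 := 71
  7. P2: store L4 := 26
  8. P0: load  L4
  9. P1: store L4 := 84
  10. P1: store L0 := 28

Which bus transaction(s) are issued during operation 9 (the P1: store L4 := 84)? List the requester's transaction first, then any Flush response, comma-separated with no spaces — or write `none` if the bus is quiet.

  op1 P2: load  L1 → I/I/E on L1; bus BusRd; mem=90
  op2 P0: load  L4 → E/I/I on L4; bus BusRd; mem=80
  op3 P0: store L1 := 34 → M/I/I on L1; bus BusRdX; mem=90
  op4 P0: store L0 := 44 → M/I/I on L0; bus BusRdX; mem=90
  op5 P1: load  L3 → I/E/I on L3; bus BusRd; mem=50
  op6 P1: store L2 := 71 → I/M/I on L2; bus BusRdX; mem=30
  op7 P2: store L4 := 26 → I/I/M on L4; bus BusRdX; mem=80
  op8 P0: load  L4 → S/I/O on L4; bus BusRd; mem=80
  op9 P1: store L4 := 84 → I/M/I on L4; bus BusRdX Flush; mem=26
  op10 P1: store L0 := 28 → I/M/I on L0; bus BusRdX Flush; mem=44

bus = BusRdX,Flush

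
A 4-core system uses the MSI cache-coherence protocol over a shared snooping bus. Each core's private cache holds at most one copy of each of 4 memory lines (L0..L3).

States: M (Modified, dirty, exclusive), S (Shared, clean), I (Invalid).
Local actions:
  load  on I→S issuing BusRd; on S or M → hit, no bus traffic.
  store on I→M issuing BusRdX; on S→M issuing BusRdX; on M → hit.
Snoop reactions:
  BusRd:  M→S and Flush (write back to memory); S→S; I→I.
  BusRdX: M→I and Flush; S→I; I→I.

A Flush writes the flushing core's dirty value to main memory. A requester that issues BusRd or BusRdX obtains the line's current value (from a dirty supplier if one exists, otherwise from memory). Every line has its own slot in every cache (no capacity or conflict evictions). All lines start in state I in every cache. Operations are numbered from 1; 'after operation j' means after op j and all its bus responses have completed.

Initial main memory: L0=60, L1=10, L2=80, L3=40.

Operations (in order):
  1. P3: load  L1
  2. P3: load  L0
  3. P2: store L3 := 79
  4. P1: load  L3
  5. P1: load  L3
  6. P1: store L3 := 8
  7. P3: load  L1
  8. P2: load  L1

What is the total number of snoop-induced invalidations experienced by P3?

invalidations = 0

1. P3: load  L1  bus=[BusRd]  L1: P0=I P1=I P2=I P3=S  mem[L1]=10
2. P3: load  L0  bus=[BusRd]  L0: P0=I P1=I P2=I P3=S  mem[L0]=60
3. P2: store L3 := 79  bus=[BusRdX]  L3: P0=I P1=I P2=M P3=I  mem[L3]=40
4. P1: load  L3  bus=[BusRd,Flush]  L3: P0=I P1=S P2=S P3=I  mem[L3]=79
5. P1: load  L3  bus=[-]  L3: P0=I P1=S P2=S P3=I  mem[L3]=79
6. P1: store L3 := 8  bus=[BusRdX]  L3: P0=I P1=M P2=I P3=I  mem[L3]=79
7. P3: load  L1  bus=[-]  L1: P0=I P1=I P2=I P3=S  mem[L1]=10
8. P2: load  L1  bus=[BusRd]  L1: P0=I P1=I P2=S P3=S  mem[L1]=10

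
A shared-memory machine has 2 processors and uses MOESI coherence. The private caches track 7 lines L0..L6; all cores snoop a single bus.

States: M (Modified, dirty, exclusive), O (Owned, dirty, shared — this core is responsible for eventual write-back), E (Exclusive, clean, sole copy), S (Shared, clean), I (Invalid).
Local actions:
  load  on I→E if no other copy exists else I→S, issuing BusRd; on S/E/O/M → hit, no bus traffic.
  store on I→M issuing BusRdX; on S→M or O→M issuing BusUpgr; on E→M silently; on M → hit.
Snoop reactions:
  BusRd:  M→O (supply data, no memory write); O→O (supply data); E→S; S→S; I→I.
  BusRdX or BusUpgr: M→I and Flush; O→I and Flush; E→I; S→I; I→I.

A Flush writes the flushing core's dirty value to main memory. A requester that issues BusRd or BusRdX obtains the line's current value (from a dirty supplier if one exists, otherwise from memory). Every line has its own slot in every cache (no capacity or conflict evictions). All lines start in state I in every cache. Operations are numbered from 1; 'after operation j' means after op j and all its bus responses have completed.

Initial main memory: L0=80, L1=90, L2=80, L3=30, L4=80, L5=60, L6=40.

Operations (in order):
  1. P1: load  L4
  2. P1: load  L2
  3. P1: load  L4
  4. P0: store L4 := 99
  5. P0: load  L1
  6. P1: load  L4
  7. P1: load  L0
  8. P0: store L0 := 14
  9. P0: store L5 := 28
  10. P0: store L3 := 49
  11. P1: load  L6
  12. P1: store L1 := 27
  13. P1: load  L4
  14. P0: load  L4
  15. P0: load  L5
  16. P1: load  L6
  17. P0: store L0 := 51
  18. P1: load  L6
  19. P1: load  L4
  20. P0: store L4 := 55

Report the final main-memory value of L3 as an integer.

memory[L3] = 30

[1] P1: load  L4 | P0:I, P1:E(80) | bus: BusRd
[2] P1: load  L2 | P0:I, P1:E(80) | bus: BusRd
[3] P1: load  L4 | P0:I, P1:E(80) | bus: none
[4] P0: store L4 := 99 | P0:M(99), P1:I | bus: BusRdX
[5] P0: load  L1 | P0:E(90), P1:I | bus: BusRd
[6] P1: load  L4 | P0:O(99), P1:S(99) | bus: BusRd
[7] P1: load  L0 | P0:I, P1:E(80) | bus: BusRd
[8] P0: store L0 := 14 | P0:M(14), P1:I | bus: BusRdX
[9] P0: store L5 := 28 | P0:M(28), P1:I | bus: BusRdX
[10] P0: store L3 := 49 | P0:M(49), P1:I | bus: BusRdX
[11] P1: load  L6 | P0:I, P1:E(40) | bus: BusRd
[12] P1: store L1 := 27 | P0:I, P1:M(27) | bus: BusRdX
[13] P1: load  L4 | P0:O(99), P1:S(99) | bus: none
[14] P0: load  L4 | P0:O(99), P1:S(99) | bus: none
[15] P0: load  L5 | P0:M(28), P1:I | bus: none
[16] P1: load  L6 | P0:I, P1:E(40) | bus: none
[17] P0: store L0 := 51 | P0:M(51), P1:I | bus: none
[18] P1: load  L6 | P0:I, P1:E(40) | bus: none
[19] P1: load  L4 | P0:O(99), P1:S(99) | bus: none
[20] P0: store L4 := 55 | P0:M(55), P1:I | bus: BusUpgr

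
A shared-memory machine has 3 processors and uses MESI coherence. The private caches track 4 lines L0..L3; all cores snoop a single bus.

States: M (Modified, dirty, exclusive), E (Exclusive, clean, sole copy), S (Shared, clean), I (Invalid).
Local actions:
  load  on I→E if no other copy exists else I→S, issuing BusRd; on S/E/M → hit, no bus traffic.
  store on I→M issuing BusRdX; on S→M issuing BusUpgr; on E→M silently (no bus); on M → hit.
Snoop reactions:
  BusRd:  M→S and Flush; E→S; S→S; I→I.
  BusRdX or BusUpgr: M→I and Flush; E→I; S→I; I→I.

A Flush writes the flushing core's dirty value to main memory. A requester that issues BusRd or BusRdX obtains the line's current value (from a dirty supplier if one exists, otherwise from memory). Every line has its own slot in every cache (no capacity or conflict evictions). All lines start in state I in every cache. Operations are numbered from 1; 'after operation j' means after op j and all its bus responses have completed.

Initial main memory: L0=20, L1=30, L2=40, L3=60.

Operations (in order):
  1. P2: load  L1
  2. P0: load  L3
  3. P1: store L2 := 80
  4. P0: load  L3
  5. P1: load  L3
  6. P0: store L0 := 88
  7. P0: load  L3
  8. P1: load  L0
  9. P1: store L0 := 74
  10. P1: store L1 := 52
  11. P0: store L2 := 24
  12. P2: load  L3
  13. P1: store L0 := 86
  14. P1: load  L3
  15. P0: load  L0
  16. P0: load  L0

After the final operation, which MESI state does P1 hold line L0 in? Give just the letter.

state = S

step 1: P2: load  L1  ⟶  IIE  (L1)  txn=BusRd  M[L1]=30
step 2: P0: load  L3  ⟶  EII  (L3)  txn=BusRd  M[L3]=60
step 3: P1: store L2 := 80  ⟶  IMI  (L2)  txn=BusRdX  M[L2]=40
step 4: P0: load  L3  ⟶  EII  (L3)  txn=∅  M[L3]=60
step 5: P1: load  L3  ⟶  SSI  (L3)  txn=BusRd  M[L3]=60
step 6: P0: store L0 := 88  ⟶  MII  (L0)  txn=BusRdX  M[L0]=20
step 7: P0: load  L3  ⟶  SSI  (L3)  txn=∅  M[L3]=60
step 8: P1: load  L0  ⟶  SSI  (L0)  txn=BusRd+Flush  M[L0]=88
step 9: P1: store L0 := 74  ⟶  IMI  (L0)  txn=BusUpgr  M[L0]=88
step 10: P1: store L1 := 52  ⟶  IMI  (L1)  txn=BusRdX  M[L1]=30
step 11: P0: store L2 := 24  ⟶  MII  (L2)  txn=BusRdX+Flush  M[L2]=80
step 12: P2: load  L3  ⟶  SSS  (L3)  txn=BusRd  M[L3]=60
step 13: P1: store L0 := 86  ⟶  IMI  (L0)  txn=∅  M[L0]=88
step 14: P1: load  L3  ⟶  SSS  (L3)  txn=∅  M[L3]=60
step 15: P0: load  L0  ⟶  SSI  (L0)  txn=BusRd+Flush  M[L0]=86
step 16: P0: load  L0  ⟶  SSI  (L0)  txn=∅  M[L0]=86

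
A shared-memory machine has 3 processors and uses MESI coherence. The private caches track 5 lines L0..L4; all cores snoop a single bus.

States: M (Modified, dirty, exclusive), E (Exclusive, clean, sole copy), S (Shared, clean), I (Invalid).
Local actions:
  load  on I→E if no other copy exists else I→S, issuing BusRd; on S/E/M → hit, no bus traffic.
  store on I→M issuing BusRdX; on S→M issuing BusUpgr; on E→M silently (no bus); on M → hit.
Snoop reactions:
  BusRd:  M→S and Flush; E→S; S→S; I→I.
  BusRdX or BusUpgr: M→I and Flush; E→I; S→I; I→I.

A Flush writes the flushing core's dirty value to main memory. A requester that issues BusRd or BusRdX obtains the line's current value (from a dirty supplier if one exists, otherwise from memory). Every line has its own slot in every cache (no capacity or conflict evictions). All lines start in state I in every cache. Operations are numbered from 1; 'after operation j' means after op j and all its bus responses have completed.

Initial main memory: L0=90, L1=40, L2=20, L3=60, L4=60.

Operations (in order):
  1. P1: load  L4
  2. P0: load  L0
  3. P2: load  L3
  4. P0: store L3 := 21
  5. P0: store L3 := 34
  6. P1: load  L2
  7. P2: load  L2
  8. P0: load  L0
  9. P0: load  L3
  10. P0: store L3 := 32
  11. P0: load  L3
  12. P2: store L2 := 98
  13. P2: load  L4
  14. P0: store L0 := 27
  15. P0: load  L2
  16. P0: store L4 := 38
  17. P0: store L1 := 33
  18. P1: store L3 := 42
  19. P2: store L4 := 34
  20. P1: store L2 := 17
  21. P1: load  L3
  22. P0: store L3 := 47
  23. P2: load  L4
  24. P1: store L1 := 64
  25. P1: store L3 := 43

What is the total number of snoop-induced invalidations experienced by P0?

invalidations = 5

1. P1: load  L4  bus=[BusRd]  L4: P0=I P1=E P2=I  mem[L4]=60
2. P0: load  L0  bus=[BusRd]  L0: P0=E P1=I P2=I  mem[L0]=90
3. P2: load  L3  bus=[BusRd]  L3: P0=I P1=I P2=E  mem[L3]=60
4. P0: store L3 := 21  bus=[BusRdX]  L3: P0=M P1=I P2=I  mem[L3]=60
5. P0: store L3 := 34  bus=[-]  L3: P0=M P1=I P2=I  mem[L3]=60
6. P1: load  L2  bus=[BusRd]  L2: P0=I P1=E P2=I  mem[L2]=20
7. P2: load  L2  bus=[BusRd]  L2: P0=I P1=S P2=S  mem[L2]=20
8. P0: load  L0  bus=[-]  L0: P0=E P1=I P2=I  mem[L0]=90
9. P0: load  L3  bus=[-]  L3: P0=M P1=I P2=I  mem[L3]=60
10. P0: store L3 := 32  bus=[-]  L3: P0=M P1=I P2=I  mem[L3]=60
11. P0: load  L3  bus=[-]  L3: P0=M P1=I P2=I  mem[L3]=60
12. P2: store L2 := 98  bus=[BusUpgr]  L2: P0=I P1=I P2=M  mem[L2]=20
13. P2: load  L4  bus=[BusRd]  L4: P0=I P1=S P2=S  mem[L4]=60
14. P0: store L0 := 27  bus=[-]  L0: P0=M P1=I P2=I  mem[L0]=90
15. P0: load  L2  bus=[BusRd,Flush]  L2: P0=S P1=I P2=S  mem[L2]=98
16. P0: store L4 := 38  bus=[BusRdX]  L4: P0=M P1=I P2=I  mem[L4]=60
17. P0: store L1 := 33  bus=[BusRdX]  L1: P0=M P1=I P2=I  mem[L1]=40
18. P1: store L3 := 42  bus=[BusRdX,Flush]  L3: P0=I P1=M P2=I  mem[L3]=32
19. P2: store L4 := 34  bus=[BusRdX,Flush]  L4: P0=I P1=I P2=M  mem[L4]=38
20. P1: store L2 := 17  bus=[BusRdX]  L2: P0=I P1=M P2=I  mem[L2]=98
21. P1: load  L3  bus=[-]  L3: P0=I P1=M P2=I  mem[L3]=32
22. P0: store L3 := 47  bus=[BusRdX,Flush]  L3: P0=M P1=I P2=I  mem[L3]=42
23. P2: load  L4  bus=[-]  L4: P0=I P1=I P2=M  mem[L4]=38
24. P1: store L1 := 64  bus=[BusRdX,Flush]  L1: P0=I P1=M P2=I  mem[L1]=33
25. P1: store L3 := 43  bus=[BusRdX,Flush]  L3: P0=I P1=M P2=I  mem[L3]=47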